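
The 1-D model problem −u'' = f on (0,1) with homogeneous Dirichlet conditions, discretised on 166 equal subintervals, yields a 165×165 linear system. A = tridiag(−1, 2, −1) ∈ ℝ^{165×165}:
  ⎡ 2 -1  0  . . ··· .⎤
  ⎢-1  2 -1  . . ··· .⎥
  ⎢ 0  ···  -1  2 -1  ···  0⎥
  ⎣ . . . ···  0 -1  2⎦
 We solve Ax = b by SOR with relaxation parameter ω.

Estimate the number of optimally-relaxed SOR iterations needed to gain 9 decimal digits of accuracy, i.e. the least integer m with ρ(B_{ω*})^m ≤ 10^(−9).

½·tridiag(1,0,1) at n=165: λ_k = cos(kπ/166); max |λ| at k=1 ⇒ ρ_J = cos(π/166) ≈ 0.9998209.
1 − cos²(π/166) = sin²(π/166) ⇒ √(1−ρ_J²) = sin(π/166) = 0.0189241.
ω* = 2 / (1 + 0.0189241) = 2 / 1.0189241 ≈ 1.9628547.
ρ_SOR = ω* − 1 ≈ 0.9628547.
9·ln10 = 20.7233; −ln(0.9628547) = 0.0378528; m = ⌈20.7233/0.0378528⌉ = ⌈547.471⌉ = 548.

m = 548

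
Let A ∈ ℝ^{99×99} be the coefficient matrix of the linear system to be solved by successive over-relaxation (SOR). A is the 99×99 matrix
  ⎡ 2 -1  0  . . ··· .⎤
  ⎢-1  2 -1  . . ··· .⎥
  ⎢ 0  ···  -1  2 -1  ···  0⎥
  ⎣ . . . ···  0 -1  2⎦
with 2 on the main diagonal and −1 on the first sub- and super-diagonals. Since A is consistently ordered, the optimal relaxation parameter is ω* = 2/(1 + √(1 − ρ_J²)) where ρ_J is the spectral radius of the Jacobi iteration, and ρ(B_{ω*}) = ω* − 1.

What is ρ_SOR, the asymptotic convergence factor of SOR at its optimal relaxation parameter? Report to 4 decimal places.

ρ_SOR = 0.9391

spectrum of D⁻¹(L+U) = {cos(kπ/100) : 1≤k≤99}; ρ_J = cos(π/100) = 0.9995.
√(1−ρ_J²) = |sin(π/100)| = 0.03141
Then 2/(1+√(1−ρ_J²)) = 2/(1+0.03141); ω* = 2/1.03141 = 1.9391.
ρ_SOR = ω* − 1 ≈ 0.9391.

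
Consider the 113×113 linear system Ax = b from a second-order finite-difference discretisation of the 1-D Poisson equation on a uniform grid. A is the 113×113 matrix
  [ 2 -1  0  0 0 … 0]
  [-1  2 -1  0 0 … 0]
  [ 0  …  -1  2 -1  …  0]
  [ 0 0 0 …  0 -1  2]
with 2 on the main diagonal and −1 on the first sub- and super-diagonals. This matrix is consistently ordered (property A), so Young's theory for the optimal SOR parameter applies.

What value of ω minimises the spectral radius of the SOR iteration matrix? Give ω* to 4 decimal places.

ω* = 1.9464

½·tridiag(1,0,1) at n=113: λ_k = cos(kπ/114); max |λ| at k=1 ⇒ ρ_J = cos(π/114) ≈ 0.9996.
√(1 − cos²(π/114)) = sin(π/114) ≈ 0.02755.
Young: ω* = 2/(1+√(1−ρ_J²)) = 2/(1+0.02755) = 2/1.02755 = 1.9464.
[ρ_SOR] ω* − 1 = 0.9464.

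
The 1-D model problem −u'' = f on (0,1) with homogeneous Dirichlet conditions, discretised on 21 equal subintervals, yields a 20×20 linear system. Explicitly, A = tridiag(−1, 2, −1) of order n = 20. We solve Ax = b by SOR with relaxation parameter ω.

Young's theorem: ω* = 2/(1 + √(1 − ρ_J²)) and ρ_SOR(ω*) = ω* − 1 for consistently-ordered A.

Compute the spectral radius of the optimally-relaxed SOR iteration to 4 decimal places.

ρ_SOR = 0.7406

n=20: λ(B_J) = 1 − λ(A)/2 = cos(kπ/21); k=1 gives ρ_J = 0.9888.
root = sin(π/21) = 0.14904  (since 1−cos² = sin²).
Then 2/(1+√(1−ρ_J²)) = 2/(1+0.14904); ω* = 2/1.14904 = 1.7406.
ρ_SOR = ω* − 1 ≈ 0.7406.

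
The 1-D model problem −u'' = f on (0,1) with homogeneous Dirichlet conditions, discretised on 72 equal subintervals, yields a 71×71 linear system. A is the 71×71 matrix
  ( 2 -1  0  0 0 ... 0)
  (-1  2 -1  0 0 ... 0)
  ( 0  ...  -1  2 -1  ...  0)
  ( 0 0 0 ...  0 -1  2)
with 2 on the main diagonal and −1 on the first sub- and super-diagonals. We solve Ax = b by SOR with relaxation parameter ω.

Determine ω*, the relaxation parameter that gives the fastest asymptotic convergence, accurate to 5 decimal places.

n=71: λ(B_J) = 1 − λ(A)/2 = cos(kπ/72); k=1 gives ρ_J = 0.99905.
1 − cos²(π/72) = sin²(π/72) ⇒ √(1−ρ_J²) = sin(π/72) = 0.043619.
ω* = 2 / (1 + 0.043619) = 2 / 1.043619 ≈ 1.91641.
[ρ_SOR] ω* − 1 = 0.91641.

ω* = 1.91641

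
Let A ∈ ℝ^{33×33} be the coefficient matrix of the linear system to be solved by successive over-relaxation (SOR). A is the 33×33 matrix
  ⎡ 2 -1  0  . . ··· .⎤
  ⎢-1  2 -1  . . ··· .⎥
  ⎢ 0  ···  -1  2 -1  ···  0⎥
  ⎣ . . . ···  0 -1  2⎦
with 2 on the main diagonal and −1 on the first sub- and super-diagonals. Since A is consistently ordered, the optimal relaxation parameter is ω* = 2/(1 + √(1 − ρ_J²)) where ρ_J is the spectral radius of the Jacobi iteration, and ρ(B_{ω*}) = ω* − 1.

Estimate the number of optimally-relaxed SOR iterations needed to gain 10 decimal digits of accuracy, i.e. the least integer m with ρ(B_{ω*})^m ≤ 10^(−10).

spectrum of D⁻¹(L+U) = {cos(kπ/34) : 1≤k≤33}; ρ_J = cos(π/34) = 0.9957342.
√(1−ρ_J²) simplifies to sin(π/34) = 0.0922684.
ω* = 2/(1+0.0922684) = 1.8310518
Hence ρ(B_{ω*}) = 1.8310518 − 1 = 0.8310518.
ρ_SOR^m ≤ 10^(−10) ⇔ m ≥ 10·ln10/(−ln 0.8310518) = 23.0259/0.185063 = 124.422; m = ⌈124.422⌉ = 125.

m = 125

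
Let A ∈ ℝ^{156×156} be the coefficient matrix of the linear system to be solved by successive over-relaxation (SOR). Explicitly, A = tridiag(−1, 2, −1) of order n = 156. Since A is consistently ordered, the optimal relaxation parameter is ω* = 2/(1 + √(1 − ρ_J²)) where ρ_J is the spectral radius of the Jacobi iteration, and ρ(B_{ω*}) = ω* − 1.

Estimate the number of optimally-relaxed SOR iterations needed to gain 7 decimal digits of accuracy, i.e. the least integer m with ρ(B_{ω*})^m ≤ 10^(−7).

[ρ_J] n=156: ρ(B_J) = cos(π/(n+1)) = cos(π/157) = 0.9997998.
root = sin(π/157) = 0.0200088  (since 1−cos² = sin²).
[ω*] 2 ÷ (1 + 0.0200088) = 2 ÷ 1.0200088 = 1.9607674.
At ω = 1.9607674 every |λ(B_ω)| = ω−1, so ρ_SOR = 0.9607674.
(0.9607674)^m ≤ 10^{−7}  ⇒  m·ln(0.9607674) ≤ −7·ln10  ⇒  m ≥ 402.722  ⇒  m = 403

m = 403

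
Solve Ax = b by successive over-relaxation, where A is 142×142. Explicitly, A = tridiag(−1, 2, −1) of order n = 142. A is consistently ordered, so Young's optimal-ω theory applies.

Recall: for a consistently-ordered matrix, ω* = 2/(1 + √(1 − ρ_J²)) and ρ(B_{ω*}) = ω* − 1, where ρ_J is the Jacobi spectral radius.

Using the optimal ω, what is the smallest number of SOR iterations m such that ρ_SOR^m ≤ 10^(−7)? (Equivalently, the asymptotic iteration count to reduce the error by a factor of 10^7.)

m = 367

B_J for the 142×142 system has eigenvalues cos(kπ/143); ρ_J = cos(π/143) = 0.9997587.
√(1−ρ_J²) = |sin(π/143)| = 0.0219674
Then 2/(1+√(1−ρ_J²)) = 2/(1+0.0219674); ω* = 2/1.0219674 = 1.9570096.
Hence ρ(B_{ω*}) = 1.9570096 − 1 = 0.9570096.
For 7 digits: m = 7·ln10 / (−ln 0.9570096) = 16.1181/0.0439419 = 366.805; round up → m = 367.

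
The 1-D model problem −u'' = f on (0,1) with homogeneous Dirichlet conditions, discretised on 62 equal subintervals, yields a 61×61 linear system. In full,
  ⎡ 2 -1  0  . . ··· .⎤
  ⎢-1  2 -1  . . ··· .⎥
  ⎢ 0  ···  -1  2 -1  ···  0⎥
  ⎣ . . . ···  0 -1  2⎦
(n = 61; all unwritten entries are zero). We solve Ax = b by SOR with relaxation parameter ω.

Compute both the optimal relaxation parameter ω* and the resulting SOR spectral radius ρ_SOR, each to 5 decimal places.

ω* = 1.90359, ρ_SOR = 0.90359

spectrum of D⁻¹(L+U) = {cos(kπ/62) : 1≤k≤61}; ρ_J = cos(π/62) = 0.99872.
1 − cos²(π/62) = sin²(π/62) ⇒ √(1−ρ_J²) = sin(π/62) = 0.050649.
ω* = 2/(1+0.050649) = 1.90359
[ρ_SOR] ω* − 1 = 0.90359.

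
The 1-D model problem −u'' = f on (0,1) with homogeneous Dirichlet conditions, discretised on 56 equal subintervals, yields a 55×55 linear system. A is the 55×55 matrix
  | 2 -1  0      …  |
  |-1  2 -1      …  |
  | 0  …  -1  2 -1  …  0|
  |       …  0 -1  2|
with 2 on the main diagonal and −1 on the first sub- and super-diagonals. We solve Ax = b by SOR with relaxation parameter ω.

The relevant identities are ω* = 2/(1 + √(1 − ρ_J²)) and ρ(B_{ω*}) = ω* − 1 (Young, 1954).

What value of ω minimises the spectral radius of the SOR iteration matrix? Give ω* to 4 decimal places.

With n=55, ρ(Jacobi) = cos(π/56) = 0.9984.
√(1−ρ_J²) = |sin(π/56)| = 0.05607
Then 2/(1+√(1−ρ_J²)) = 2/(1+0.05607); ω* = 2/1.05607 = 1.8938.
ρ_SOR = ω* − 1 ≈ 0.8938.

ω* = 1.8938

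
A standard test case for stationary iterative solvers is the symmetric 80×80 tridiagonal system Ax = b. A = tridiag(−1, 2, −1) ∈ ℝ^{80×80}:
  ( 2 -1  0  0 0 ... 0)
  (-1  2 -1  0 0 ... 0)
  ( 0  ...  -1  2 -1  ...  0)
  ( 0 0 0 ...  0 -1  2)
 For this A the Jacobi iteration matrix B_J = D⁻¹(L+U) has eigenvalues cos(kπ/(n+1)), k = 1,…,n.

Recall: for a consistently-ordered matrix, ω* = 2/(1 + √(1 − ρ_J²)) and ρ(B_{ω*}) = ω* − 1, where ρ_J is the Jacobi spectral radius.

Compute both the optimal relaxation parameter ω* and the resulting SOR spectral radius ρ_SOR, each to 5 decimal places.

With n=80, ρ(Jacobi) = cos(π/81) = 0.99925.
√(1−ρ_J²) simplifies to sin(π/81) = 0.038775.
ω* = 2/(1+0.038775) = 1.92534
ρ_SOR = ω* − 1 = 1.92534 − 1 = 0.92534.

ω* = 1.92534, ρ_SOR = 0.92534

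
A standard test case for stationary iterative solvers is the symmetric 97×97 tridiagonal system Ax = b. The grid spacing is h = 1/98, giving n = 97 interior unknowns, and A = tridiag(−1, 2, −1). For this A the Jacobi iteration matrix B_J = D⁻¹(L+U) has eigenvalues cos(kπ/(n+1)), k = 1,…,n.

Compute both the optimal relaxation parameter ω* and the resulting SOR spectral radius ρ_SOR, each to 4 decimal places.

ω* = 1.9379, ρ_SOR = 0.9379

n=97: λ(B_J) = 1 − λ(A)/2 = cos(kπ/98); k=1 gives ρ_J = 0.9995.
√(1−ρ_J²) simplifies to sin(π/98) = 0.03205.
Then 2/(1+√(1−ρ_J²)) = 2/(1+0.03205); ω* = 2/1.03205 = 1.9379.
Hence ρ(B_{ω*}) = 1.9379 − 1 = 0.9379.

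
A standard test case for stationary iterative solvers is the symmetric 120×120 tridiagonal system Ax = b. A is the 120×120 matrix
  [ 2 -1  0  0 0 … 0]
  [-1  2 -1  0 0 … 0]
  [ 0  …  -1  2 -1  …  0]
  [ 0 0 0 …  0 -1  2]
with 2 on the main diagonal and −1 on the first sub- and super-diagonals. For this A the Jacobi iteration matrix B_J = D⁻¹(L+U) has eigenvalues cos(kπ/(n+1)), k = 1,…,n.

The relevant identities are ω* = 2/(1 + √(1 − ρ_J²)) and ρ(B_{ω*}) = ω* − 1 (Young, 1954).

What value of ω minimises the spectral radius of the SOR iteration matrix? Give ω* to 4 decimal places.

ω* = 1.9494

ρ_J = max_k |cos(kπ/121)| = cos(π/121) = 0.9997
√(1−ρ_J²) = |sin(π/121)| = 0.02596
So ω* = 2/1.02596 = 1.9494 (Young).
ρ(B_{ω*}) = ω*−1 = 0.9494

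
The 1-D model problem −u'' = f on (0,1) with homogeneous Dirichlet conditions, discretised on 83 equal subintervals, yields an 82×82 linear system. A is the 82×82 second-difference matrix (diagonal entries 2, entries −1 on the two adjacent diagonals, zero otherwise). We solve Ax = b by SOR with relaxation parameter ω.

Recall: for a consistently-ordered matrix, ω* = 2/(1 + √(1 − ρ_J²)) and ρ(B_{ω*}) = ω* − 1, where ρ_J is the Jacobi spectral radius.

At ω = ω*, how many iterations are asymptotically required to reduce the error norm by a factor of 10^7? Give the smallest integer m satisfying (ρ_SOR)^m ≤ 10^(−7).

With n=82, ρ(Jacobi) = cos(π/83) = 0.9992838.
root = sin(π/83) = 0.0378415  (since 1−cos² = sin²).
ω* = 2 / (1 + 0.0378415) = 2 / 1.0378415 ≈ 1.9270765.
[ρ_SOR] ω* − 1 = 0.9270765.
7·ln10 = 16.1181; −ln(0.9270765) = 0.0757192; m = ⌈16.1181/0.0757192⌉ = ⌈212.867⌉ = 213.

m = 213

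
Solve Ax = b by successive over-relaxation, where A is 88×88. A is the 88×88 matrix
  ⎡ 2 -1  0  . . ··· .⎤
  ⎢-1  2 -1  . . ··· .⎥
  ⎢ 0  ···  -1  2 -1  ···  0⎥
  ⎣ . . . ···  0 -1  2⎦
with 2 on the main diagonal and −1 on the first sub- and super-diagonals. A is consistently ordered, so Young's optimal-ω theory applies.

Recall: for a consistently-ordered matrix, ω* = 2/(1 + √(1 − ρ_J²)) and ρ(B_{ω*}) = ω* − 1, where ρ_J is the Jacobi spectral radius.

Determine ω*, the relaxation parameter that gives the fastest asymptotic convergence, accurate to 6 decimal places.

ω* = 1.931823

ρ_J = max_k |cos(kπ/89)| = cos(π/89) = 0.999377
√(1−ρ_J²) = |sin(π/89)| = 0.0352915
ω* = 2/(1+0.0352915) = 1.931823
At ω = 1.931823 every |λ(B_ω)| = ω−1, so ρ_SOR = 0.931823.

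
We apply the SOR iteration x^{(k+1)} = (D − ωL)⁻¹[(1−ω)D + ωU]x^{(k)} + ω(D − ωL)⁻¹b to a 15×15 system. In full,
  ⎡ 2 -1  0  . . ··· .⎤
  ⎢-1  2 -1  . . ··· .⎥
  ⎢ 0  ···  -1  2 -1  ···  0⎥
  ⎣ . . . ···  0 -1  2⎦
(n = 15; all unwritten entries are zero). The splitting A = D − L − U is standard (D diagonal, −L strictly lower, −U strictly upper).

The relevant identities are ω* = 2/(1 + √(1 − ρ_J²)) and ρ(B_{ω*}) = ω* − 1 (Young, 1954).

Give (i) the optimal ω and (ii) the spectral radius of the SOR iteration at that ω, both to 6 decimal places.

ω* = 1.673514, ρ_SOR = 0.673514

spectrum of D⁻¹(L+U) = {cos(kπ/16) : 1≤k≤15}; ρ_J = cos(π/16) = 0.980785.
√(1−ρ_J²) simplifies to sin(π/16) = 0.1950903.
ω* = 2/(1+0.1950903) = 1.673514
At ω = 1.673514 every |λ(B_ω)| = ω−1, so ρ_SOR = 0.673514.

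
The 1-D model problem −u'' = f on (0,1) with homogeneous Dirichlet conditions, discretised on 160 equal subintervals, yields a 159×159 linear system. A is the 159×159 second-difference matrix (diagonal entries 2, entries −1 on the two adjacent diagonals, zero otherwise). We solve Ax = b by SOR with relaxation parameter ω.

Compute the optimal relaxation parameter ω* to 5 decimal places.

ω* = 1.96149

With n=159, ρ(Jacobi) = cos(π/160) = 0.99981.
root = sin(π/160) = 0.019634  (since 1−cos² = sin²).
[ω*] 2 ÷ (1 + 0.019634) = 2 ÷ 1.019634 = 1.96149.
At ω = 1.96149 every |λ(B_ω)| = ω−1, so ρ_SOR = 0.96149.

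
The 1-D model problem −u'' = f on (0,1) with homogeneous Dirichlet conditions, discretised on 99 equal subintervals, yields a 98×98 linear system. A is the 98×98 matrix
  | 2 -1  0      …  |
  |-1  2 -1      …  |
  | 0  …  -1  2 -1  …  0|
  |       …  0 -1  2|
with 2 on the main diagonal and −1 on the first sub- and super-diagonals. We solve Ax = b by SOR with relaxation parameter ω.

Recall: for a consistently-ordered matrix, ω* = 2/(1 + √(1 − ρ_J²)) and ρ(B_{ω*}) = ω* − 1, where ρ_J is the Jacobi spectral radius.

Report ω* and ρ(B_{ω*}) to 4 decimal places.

ω* = 1.9385, ρ_SOR = 0.9385

With n=98, ρ(Jacobi) = cos(π/99) = 0.9995.
√(1−ρ_J²) simplifies to sin(π/99) = 0.03173.
[ω*] 2 ÷ (1 + 0.03173) = 2 ÷ 1.03173 = 1.9385.
[ρ_SOR] ω* − 1 = 0.9385.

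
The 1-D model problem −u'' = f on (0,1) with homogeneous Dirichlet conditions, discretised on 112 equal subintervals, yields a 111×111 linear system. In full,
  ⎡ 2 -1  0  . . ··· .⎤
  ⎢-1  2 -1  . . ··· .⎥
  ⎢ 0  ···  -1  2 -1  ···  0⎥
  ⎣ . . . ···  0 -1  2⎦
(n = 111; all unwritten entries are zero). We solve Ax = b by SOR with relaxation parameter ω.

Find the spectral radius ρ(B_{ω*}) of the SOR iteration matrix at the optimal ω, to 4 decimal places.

ρ_SOR = 0.9454

B_J for the 111×111 system has eigenvalues cos(kπ/112); ρ_J = cos(π/112) = 0.9996.
√(1−ρ_J²) simplifies to sin(π/112) = 0.02805.
Young: ω* = 2/(1+√(1−ρ_J²)) = 2/(1+0.02805) = 2/1.02805 = 1.9454.
ρ_SOR = ω* − 1 ≈ 0.9454.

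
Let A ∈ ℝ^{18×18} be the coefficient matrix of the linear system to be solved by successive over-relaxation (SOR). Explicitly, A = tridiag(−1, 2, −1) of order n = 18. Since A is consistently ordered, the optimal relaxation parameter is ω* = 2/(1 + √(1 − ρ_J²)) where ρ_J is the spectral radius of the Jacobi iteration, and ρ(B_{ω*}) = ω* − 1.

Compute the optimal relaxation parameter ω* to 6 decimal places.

ω* = 1.717336

n=18: λ(B_J) = 1 − λ(A)/2 = cos(kπ/19); k=1 gives ρ_J = 0.986361.
√(1 − cos²(π/19)) = sin(π/19) ≈ 0.1645946.
ω* = 2/(1+0.1645946) = 1.717336
[ρ_SOR] ω* − 1 = 0.717336.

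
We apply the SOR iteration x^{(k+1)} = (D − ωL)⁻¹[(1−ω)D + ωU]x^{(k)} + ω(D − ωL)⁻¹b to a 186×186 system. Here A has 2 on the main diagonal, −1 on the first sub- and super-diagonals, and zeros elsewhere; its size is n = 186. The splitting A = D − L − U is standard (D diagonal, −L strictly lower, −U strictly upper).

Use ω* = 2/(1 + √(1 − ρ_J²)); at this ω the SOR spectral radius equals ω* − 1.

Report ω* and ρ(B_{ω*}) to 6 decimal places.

ω* = 1.966957, ρ_SOR = 0.966957

[ρ_J] n=186: ρ(B_J) = cos(π/(n+1)) = cos(π/187) = 0.999859.
√(1 − cos²(π/187)) = sin(π/187) ≈ 0.0167992.
ω* = 2/(1+0.0167992) = 1.966957
ρ(B_{ω*}) = ω*−1 = 0.966957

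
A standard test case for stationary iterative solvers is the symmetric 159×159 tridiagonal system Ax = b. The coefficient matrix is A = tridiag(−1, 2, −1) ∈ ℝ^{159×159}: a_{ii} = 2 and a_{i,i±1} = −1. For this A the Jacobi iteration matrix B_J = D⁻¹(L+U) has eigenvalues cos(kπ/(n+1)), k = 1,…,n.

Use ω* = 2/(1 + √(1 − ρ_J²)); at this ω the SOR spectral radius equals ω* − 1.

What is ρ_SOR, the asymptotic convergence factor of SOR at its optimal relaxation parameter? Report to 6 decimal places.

ρ_SOR = 0.961489

With n=159, ρ(Jacobi) = cos(π/160) = 0.999807.
√(1 − cos²(π/160)) = sin(π/160) ≈ 0.0196337.
Then 2/(1+√(1−ρ_J²)) = 2/(1+0.0196337); ω* = 2/1.0196337 = 1.961489.
[ρ_SOR] ω* − 1 = 0.961489.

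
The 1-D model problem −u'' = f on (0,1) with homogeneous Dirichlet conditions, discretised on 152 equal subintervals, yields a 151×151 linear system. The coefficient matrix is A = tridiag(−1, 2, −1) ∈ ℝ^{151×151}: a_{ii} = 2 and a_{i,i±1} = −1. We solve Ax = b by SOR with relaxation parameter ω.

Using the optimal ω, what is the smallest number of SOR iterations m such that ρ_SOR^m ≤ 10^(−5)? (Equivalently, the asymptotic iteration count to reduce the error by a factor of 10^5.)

m = 279

spectrum of D⁻¹(L+U) = {cos(kπ/152) : 1≤k≤151}; ρ_J = cos(π/152) = 0.9997864.
√(1 − cos²(π/152)) = sin(π/152) ≈ 0.0206669.
[ω*] 2 ÷ (1 + 0.0206669) = 2 ÷ 1.0206669 = 1.9595031.
ρ_SOR = ω* − 1 ≈ 0.9595031.
(0.9595031)^m ≤ 10^{−5}  ⇒  m·ln(0.9595031) ≤ −5·ln10  ⇒  m ≥ 278.495  ⇒  m = 279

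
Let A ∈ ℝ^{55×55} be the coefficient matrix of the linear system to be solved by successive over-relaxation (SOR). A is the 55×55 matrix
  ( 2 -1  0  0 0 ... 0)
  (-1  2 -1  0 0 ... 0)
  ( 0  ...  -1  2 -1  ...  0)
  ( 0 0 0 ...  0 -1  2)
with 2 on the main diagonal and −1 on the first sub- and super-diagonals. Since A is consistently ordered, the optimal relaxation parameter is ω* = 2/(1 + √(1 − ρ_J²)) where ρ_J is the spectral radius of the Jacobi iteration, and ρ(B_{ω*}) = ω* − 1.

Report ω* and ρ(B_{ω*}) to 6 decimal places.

ω* = 1.893813, ρ_SOR = 0.893813

n=55: λ(B_J) = 1 − λ(A)/2 = cos(kπ/56); k=1 gives ρ_J = 0.998427.
1 − cos²(π/56) = sin²(π/56) ⇒ √(1−ρ_J²) = sin(π/56) = 0.0560704.
ω* = 2/(1+0.0560704) = 1.893813
At ω = 1.893813 every |λ(B_ω)| = ω−1, so ρ_SOR = 0.893813.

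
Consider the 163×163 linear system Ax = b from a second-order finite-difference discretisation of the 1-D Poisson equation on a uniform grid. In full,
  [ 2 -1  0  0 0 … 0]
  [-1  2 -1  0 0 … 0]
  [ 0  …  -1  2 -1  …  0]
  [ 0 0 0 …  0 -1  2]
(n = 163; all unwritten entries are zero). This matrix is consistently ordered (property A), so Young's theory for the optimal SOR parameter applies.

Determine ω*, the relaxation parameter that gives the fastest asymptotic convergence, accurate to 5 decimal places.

ω* = 1.96241

½·tridiag(1,0,1) at n=163: λ_k = cos(kπ/164); max |λ| at k=1 ⇒ ρ_J = cos(π/164) ≈ 0.99982.
√(1−ρ_J²) simplifies to sin(π/164) = 0.019155.
[ω*] 2 ÷ (1 + 0.019155) = 2 ÷ 1.019155 = 1.96241.
ρ(B_{ω*}) = ω*−1 = 0.96241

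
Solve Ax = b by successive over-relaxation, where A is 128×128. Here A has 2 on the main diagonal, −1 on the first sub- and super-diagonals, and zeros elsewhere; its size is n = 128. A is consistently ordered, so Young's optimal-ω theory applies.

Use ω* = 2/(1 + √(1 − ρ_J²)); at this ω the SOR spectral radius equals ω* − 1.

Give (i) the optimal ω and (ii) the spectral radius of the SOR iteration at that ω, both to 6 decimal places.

With n=128, ρ(Jacobi) = cos(π/129) = 0.999703.
√(1−ρ_J²) simplifies to sin(π/129) = 0.0243510.
ω* = 2/(1 + 0.0243510) = 2/1.0243510 = 1.952456.
At ω = 1.952456 every |λ(B_ω)| = ω−1, so ρ_SOR = 0.952456.

ω* = 1.952456, ρ_SOR = 0.952456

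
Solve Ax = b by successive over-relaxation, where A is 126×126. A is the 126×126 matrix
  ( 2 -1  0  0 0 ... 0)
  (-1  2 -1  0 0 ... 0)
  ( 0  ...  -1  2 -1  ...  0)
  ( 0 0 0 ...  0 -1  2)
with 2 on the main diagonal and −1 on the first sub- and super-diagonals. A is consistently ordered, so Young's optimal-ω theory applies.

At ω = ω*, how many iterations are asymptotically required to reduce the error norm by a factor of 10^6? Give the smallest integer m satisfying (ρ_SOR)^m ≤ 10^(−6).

m = 280

n=126: λ(B_J) = 1 − λ(A)/2 = cos(kπ/127); k=1 gives ρ_J = 0.9996941.
root = sin(π/127) = 0.0247344  (since 1−cos² = sin²).
So ω* = 2/1.0247344 = 1.9517252 (Young).
and ρ(B_{ω*}) = 1.9517252 − 1 = 0.9517252.
ρ_SOR^m ≤ 10^(−6) ⇔ m ≥ 6·ln10/(−ln 0.9517252) = 13.8155/0.0494789 = 279.220; m = ⌈279.220⌉ = 280.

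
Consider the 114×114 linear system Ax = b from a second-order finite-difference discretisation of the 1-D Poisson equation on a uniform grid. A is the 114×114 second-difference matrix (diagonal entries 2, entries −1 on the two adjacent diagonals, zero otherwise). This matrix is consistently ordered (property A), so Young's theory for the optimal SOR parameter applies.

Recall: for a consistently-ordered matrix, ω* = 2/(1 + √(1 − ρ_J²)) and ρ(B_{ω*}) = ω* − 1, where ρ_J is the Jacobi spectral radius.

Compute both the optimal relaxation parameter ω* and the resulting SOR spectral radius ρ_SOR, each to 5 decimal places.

ρ_J = max_k |cos(kπ/115)| = cos(π/115) = 0.99963
√(1−ρ_J²) simplifies to sin(π/115) = 0.027315.
ω* = 2/(1 + 0.027315) = 2/1.027315 = 1.94682.
ρ_SOR = ω* − 1 = 1.94682 − 1 = 0.94682.

ω* = 1.94682, ρ_SOR = 0.94682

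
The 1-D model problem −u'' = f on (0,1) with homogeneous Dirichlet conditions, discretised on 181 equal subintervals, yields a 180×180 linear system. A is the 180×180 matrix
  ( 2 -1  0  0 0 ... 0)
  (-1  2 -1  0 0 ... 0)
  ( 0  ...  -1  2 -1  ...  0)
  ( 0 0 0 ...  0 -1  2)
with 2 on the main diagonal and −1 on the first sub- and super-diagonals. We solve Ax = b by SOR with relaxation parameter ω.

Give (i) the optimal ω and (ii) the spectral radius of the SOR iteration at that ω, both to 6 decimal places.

½·tridiag(1,0,1) at n=180: λ_k = cos(kπ/181); max |λ| at k=1 ⇒ ρ_J = cos(π/181) ≈ 0.999849.
root = sin(π/181) = 0.0173560  (since 1−cos² = sin²).
ω* = 2 / (1 + 0.0173560) = 2 / 1.0173560 ≈ 1.965880.
Hence ρ(B_{ω*}) = 1.965880 − 1 = 0.965880.

ω* = 1.965880, ρ_SOR = 0.965880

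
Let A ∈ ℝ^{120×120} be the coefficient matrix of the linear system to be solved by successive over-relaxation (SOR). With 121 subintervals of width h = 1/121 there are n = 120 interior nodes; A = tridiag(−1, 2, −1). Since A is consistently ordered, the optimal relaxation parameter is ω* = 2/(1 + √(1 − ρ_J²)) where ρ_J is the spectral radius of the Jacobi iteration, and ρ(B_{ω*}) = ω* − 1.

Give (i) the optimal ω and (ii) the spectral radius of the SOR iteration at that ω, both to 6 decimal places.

ω* = 1.949392, ρ_SOR = 0.949392

[ρ_J] n=120: ρ(B_J) = cos(π/(n+1)) = cos(π/121) = 0.999663.
1 − cos²(π/121) = sin²(π/121) ⇒ √(1−ρ_J²) = sin(π/121) = 0.0259607.
Young: ω* = 2/(1+√(1−ρ_J²)) = 2/(1+0.0259607) = 2/1.0259607 = 1.949392.
ρ_SOR = ω* − 1 ≈ 0.949392.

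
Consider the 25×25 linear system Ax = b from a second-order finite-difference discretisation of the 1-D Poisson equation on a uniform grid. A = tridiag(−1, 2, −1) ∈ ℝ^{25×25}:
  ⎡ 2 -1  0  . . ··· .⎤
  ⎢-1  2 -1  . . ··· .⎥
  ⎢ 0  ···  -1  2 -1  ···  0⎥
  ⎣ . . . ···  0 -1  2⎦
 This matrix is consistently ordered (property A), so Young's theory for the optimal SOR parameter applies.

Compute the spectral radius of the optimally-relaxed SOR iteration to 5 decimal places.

spectrum of D⁻¹(L+U) = {cos(kπ/26) : 1≤k≤25}; ρ_J = cos(π/26) = 0.99271.
1 − cos²(π/26) = sin²(π/26) ⇒ √(1−ρ_J²) = sin(π/26) = 0.120537.
Young: ω* = 2/(1+√(1−ρ_J²)) = 2/(1+0.120537) = 2/1.120537 = 1.78486.
ρ(B_{ω*}) = ω*−1 = 0.78486

ρ_SOR = 0.78486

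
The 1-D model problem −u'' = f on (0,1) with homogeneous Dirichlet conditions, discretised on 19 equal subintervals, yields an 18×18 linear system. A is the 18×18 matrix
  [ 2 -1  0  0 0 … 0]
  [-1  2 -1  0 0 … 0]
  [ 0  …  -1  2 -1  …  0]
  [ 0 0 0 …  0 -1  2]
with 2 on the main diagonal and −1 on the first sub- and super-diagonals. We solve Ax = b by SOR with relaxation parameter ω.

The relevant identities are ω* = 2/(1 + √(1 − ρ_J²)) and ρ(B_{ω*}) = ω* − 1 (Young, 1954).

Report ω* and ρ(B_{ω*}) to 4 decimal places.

With n=18, ρ(Jacobi) = cos(π/19) = 0.9864.
√(1−ρ_J²) = |sin(π/19)| = 0.16459
ω* = 2/(1 + 0.16459) = 2/1.16459 = 1.7173.
ρ(B_{ω*}) = ω*−1 = 0.7173

ω* = 1.7173, ρ_SOR = 0.7173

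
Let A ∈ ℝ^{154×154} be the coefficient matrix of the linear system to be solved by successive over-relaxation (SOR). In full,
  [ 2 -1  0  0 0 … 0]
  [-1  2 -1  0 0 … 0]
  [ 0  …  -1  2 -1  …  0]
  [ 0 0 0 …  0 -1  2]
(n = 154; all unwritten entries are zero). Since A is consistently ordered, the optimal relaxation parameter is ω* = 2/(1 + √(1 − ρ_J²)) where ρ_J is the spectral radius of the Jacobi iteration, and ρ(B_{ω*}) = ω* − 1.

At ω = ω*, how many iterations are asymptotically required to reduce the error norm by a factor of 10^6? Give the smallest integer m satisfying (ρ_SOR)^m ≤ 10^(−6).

m = 341

n=154: λ(B_J) = 1 − λ(A)/2 = cos(kπ/155); k=1 gives ρ_J = 0.9997946.
1 − cos²(π/155) = sin²(π/155) ⇒ √(1−ρ_J²) = sin(π/155) = 0.0202670.
ω* = 2/(1 + 0.0202670) = 2/1.0202670 = 1.9602712.
Hence ρ(B_{ω*}) = 1.9602712 − 1 = 0.9602712.
Need (0.9602712)^m ≤ 10^(−6): m ≥ 6·ln10/|ln 0.9602712| = 13.8155/0.0405395 = 340.791 ⇒ m = 341.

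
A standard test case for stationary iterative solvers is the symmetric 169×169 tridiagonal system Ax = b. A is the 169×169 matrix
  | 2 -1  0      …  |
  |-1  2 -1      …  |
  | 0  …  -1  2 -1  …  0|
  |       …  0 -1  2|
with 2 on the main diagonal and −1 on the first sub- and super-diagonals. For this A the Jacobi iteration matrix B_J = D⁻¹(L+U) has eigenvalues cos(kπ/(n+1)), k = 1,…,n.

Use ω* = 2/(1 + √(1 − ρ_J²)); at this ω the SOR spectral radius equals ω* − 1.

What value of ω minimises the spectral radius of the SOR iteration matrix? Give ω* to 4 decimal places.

n=169: λ(B_J) = 1 − λ(A)/2 = cos(kπ/170); k=1 gives ρ_J = 0.9998.
√(1 − cos²(π/170)) = sin(π/170) ≈ 0.01848.
ω* = 2/(1 + 0.01848) = 2/1.01848 = 1.9637.
ρ_SOR = ω* − 1 ≈ 0.9637.

ω* = 1.9637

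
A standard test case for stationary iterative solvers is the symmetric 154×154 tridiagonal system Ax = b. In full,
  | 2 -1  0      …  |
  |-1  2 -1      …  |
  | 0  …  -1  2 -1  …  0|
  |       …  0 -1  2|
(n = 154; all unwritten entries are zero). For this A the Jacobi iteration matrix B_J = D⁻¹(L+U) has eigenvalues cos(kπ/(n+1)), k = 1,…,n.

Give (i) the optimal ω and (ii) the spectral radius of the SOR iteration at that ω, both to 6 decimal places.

With n=154, ρ(Jacobi) = cos(π/155) = 0.999795.
√(1−ρ_J²) simplifies to sin(π/155) = 0.0202670.
ω* = 2 / (1 + 0.0202670) = 2 / 1.0202670 ≈ 1.960271.
At ω = 1.960271 every |λ(B_ω)| = ω−1, so ρ_SOR = 0.960271.

ω* = 1.960271, ρ_SOR = 0.960271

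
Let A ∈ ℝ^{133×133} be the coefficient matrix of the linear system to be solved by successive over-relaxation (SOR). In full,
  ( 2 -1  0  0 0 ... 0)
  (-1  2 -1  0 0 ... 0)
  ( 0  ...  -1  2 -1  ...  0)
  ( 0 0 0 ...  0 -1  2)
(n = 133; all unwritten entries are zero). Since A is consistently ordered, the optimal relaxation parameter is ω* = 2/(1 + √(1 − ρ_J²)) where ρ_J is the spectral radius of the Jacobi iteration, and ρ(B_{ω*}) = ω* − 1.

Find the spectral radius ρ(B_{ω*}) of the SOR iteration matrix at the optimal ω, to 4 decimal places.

ρ_SOR = 0.9542

ρ_J = max_k |cos(kπ/134)| = cos(π/134) = 0.9997
root = sin(π/134) = 0.02344  (since 1−cos² = sin²).
ω* = 2 / (1 + 0.02344) = 2 / 1.02344 ≈ 1.9542.
At ω = 1.9542 every |λ(B_ω)| = ω−1, so ρ_SOR = 0.9542.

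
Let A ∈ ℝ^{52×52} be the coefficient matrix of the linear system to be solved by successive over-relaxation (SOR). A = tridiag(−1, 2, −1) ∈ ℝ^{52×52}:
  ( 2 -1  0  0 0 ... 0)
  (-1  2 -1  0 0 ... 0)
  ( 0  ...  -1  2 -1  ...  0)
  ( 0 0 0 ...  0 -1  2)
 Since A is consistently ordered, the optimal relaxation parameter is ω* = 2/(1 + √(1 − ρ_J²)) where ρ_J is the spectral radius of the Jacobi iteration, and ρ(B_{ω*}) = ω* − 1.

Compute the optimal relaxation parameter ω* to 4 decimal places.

ω* = 1.8881

n=52: λ(B_J) = 1 − λ(A)/2 = cos(kπ/53); k=1 gives ρ_J = 0.9982.
1 − cos²(π/53) = sin²(π/53) ⇒ √(1−ρ_J²) = sin(π/53) = 0.05924.
ω* = 2 / (1 + 0.05924) = 2 / 1.05924 ≈ 1.8881.
and ρ(B_{ω*}) = 1.8881 − 1 = 0.8881.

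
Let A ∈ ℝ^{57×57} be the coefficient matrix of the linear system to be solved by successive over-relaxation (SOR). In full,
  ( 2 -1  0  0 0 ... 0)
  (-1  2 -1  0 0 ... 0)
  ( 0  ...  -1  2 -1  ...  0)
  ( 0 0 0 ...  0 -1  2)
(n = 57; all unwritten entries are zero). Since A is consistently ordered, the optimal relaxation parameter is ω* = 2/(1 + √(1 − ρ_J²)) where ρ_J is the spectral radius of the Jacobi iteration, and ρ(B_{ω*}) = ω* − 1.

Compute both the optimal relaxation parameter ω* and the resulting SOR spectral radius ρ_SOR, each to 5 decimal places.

[ρ_J] n=57: ρ(B_J) = cos(π/(n+1)) = cos(π/58) = 0.99853.
√(1−ρ_J²) simplifies to sin(π/58) = 0.054139.
Then 2/(1+√(1−ρ_J²)) = 2/(1+0.054139); ω* = 2/1.054139 = 1.89728.
ρ_SOR = ω* − 1 = 1.89728 − 1 = 0.89728.

ω* = 1.89728, ρ_SOR = 0.89728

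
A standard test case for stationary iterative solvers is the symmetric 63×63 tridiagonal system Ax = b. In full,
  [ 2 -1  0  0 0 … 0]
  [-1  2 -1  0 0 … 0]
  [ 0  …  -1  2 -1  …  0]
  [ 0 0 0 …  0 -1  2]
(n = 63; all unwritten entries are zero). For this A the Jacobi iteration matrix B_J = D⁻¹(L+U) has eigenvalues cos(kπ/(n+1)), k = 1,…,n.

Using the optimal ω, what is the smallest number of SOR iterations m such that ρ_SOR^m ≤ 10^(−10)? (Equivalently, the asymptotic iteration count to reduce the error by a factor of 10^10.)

m = 235

spectrum of D⁻¹(L+U) = {cos(kπ/64) : 1≤k≤63}; ρ_J = cos(π/64) = 0.9987955.
√(1 − cos²(π/64)) = sin(π/64) ≈ 0.0490677.
[ω*] 2 ÷ (1 + 0.0490677) = 2 ÷ 1.0490677 = 1.9064547.
At ω = 1.9064547 every |λ(B_ω)| = ω−1, so ρ_SOR = 0.9064547.
(0.9064547)^m ≤ 10^{−10}  ⇒  m·ln(0.9064547) ≤ −10·ln10  ⇒  m ≥ 234.446  ⇒  m = 235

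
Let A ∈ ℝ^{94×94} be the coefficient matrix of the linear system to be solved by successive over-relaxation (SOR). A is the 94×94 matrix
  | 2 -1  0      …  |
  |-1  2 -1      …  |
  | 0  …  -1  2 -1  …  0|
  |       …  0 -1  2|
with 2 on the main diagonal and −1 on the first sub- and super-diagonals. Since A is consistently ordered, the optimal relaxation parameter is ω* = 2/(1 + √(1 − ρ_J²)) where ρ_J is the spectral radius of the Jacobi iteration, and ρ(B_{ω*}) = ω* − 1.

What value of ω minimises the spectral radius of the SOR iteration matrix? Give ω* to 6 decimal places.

ρ_J = max_k |cos(kπ/95)| = cos(π/95) = 0.999453
√(1 − cos²(π/95)) = sin(π/95) ≈ 0.0330634.
Young: ω* = 2/(1+√(1−ρ_J²)) = 2/(1+0.0330634) = 2/1.0330634 = 1.935990.
and ρ(B_{ω*}) = 1.935990 − 1 = 0.935990.

ω* = 1.935990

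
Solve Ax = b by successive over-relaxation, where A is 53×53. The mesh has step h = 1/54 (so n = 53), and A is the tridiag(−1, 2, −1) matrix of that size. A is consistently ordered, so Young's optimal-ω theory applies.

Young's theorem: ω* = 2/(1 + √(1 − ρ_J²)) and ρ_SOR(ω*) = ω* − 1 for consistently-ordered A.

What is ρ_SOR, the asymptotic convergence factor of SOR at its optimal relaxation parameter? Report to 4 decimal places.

ρ_J = max_k |cos(kπ/54)| = cos(π/54) = 0.9983
√(1−ρ_J²) = |sin(π/54)| = 0.05814
Then 2/(1+√(1−ρ_J²)) = 2/(1+0.05814); ω* = 2/1.05814 = 1.8901.
Hence ρ(B_{ω*}) = 1.8901 − 1 = 0.8901.

ρ_SOR = 0.8901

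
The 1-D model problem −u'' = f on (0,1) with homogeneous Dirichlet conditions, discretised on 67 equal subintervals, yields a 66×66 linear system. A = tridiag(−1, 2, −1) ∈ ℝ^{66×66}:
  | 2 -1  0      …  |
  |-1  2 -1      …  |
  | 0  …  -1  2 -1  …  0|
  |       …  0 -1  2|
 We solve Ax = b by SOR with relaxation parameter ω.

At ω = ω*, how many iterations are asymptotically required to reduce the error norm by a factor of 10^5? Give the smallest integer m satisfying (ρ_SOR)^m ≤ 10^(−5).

m = 123

ρ_J = max_k |cos(kπ/67)| = cos(π/67) = 0.9989009
root = sin(π/67) = 0.0468723  (since 1−cos² = sin²).
ω* = 2/(1+0.0468723) = 1.9104527
ρ_SOR = ω* − 1 = 1.9104527 − 1 = 0.9104527.
For 5 digits: m = 5·ln10 / (−ln 0.9104527) = 11.5129/0.0938133 = 122.721; round up → m = 123.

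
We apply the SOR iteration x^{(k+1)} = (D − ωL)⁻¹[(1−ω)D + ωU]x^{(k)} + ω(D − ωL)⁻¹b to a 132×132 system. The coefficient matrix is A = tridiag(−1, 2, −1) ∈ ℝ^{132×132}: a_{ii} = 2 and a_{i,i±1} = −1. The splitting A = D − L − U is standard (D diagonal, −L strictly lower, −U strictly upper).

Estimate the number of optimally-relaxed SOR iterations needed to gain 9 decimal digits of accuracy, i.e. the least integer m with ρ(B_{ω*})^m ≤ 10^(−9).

m = 439

[ρ_J] n=132: ρ(B_J) = cos(π/(n+1)) = cos(π/133) = 0.9997210.
1 − cos²(π/133) = sin²(π/133) ⇒ √(1−ρ_J²) = sin(π/133) = 0.0236188.
ω* = 2/(1 + 0.0236188) = 2/1.0236188 = 1.9538524.
[ρ_SOR] ω* − 1 = 0.9538524.
For 9 digits: m = 9·ln10 / (−ln 0.9538524) = 20.7233/0.0472463 = 438.623; round up → m = 439.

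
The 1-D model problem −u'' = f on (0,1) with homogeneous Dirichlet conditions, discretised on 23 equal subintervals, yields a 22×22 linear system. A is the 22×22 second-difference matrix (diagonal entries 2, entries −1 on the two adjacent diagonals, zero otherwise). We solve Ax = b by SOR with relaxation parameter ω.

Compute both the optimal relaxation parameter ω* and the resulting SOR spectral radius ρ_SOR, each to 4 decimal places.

B_J for the 22×22 system has eigenvalues cos(kπ/23); ρ_J = cos(π/23) = 0.9907.
√(1−ρ_J²) simplifies to sin(π/23) = 0.13617.
Young: ω* = 2/(1+√(1−ρ_J²)) = 2/(1+0.13617) = 2/1.13617 = 1.7603.
ρ_SOR = ω* − 1 = 1.7603 − 1 = 0.7603.

ω* = 1.7603, ρ_SOR = 0.7603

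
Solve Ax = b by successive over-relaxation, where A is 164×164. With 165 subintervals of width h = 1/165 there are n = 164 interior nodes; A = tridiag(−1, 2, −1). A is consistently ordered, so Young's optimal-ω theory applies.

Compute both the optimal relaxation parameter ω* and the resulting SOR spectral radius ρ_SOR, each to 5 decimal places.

ω* = 1.96263, ρ_SOR = 0.96263

B_J for the 164×164 system has eigenvalues cos(kπ/165); ρ_J = cos(π/165) = 0.99982.
√(1−ρ_J²) = |sin(π/165)| = 0.019039
ω* = 2/(1 + 0.019039) = 2/1.019039 = 1.96263.
[ρ_SOR] ω* − 1 = 0.96263.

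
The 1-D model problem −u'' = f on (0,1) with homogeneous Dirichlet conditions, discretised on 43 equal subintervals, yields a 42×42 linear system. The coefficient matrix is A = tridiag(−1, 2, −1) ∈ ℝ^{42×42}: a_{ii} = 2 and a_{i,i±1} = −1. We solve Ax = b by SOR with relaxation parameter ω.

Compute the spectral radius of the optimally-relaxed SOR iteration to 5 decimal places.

n=42: λ(B_J) = 1 − λ(A)/2 = cos(kπ/43); k=1 gives ρ_J = 0.99733.
root = sin(π/43) = 0.072995  (since 1−cos² = sin²).
ω* = 2/(1 + 0.072995) = 2/1.072995 = 1.86394.
ρ_SOR = ω* − 1 = 1.86394 − 1 = 0.86394.

ρ_SOR = 0.86394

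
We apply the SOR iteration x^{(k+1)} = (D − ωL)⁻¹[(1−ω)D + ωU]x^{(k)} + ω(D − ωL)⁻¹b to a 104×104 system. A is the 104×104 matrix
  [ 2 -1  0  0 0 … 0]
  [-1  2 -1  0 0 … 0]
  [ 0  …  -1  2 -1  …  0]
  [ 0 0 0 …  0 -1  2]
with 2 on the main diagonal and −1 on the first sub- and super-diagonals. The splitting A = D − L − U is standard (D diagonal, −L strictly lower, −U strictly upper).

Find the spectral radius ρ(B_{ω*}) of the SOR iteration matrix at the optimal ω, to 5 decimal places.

ρ_SOR = 0.94191

ρ_J = max_k |cos(kπ/105)| = cos(π/105) = 0.99955
√(1−ρ_J²) simplifies to sin(π/105) = 0.029915.
Young: ω* = 2/(1+√(1−ρ_J²)) = 2/(1+0.029915) = 2/1.029915 = 1.94191.
ρ_SOR = ω* − 1 ≈ 0.94191.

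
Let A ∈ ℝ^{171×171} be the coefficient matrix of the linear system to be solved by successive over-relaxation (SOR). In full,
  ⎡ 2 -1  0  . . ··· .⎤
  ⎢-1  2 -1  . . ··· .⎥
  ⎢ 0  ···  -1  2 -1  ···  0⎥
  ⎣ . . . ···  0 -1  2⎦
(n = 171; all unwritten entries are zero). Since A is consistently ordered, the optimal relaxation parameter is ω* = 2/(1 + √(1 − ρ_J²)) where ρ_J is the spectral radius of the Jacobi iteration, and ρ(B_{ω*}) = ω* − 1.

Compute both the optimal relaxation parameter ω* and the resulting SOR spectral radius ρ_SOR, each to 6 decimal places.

ρ_J = max_k |cos(kπ/172)| = cos(π/172) = 0.999833
√(1 − cos²(π/172)) = sin(π/172) ≈ 0.0182641.
ω* = 2/(1 + 0.0182641) = 2/1.0182641 = 1.964127.
[ρ_SOR] ω* − 1 = 0.964127.

ω* = 1.964127, ρ_SOR = 0.964127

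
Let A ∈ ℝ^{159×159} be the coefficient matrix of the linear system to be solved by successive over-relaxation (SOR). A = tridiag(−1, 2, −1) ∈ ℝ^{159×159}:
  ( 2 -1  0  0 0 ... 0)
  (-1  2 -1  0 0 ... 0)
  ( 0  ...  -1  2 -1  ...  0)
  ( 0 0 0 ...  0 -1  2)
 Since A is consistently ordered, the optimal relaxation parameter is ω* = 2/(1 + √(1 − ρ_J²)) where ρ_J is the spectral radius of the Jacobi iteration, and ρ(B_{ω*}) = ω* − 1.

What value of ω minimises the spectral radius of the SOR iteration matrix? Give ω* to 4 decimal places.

ω* = 1.9615

With n=159, ρ(Jacobi) = cos(π/160) = 0.9998.
root = sin(π/160) = 0.01963  (since 1−cos² = sin²).
Then 2/(1+√(1−ρ_J²)) = 2/(1+0.01963); ω* = 2/1.01963 = 1.9615.
ρ(B_{ω*}) = ω*−1 = 0.9615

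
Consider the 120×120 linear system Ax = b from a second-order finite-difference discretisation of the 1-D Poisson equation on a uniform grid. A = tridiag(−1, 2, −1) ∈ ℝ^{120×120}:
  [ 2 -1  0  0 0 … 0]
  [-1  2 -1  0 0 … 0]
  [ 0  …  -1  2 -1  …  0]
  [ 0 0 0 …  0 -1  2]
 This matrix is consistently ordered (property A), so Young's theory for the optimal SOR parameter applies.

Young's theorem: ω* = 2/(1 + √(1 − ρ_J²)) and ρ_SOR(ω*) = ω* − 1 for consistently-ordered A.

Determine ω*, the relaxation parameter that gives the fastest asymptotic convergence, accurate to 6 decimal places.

ω* = 1.949392

With n=120, ρ(Jacobi) = cos(π/121) = 0.999663.
√(1−ρ_J²) simplifies to sin(π/121) = 0.0259607.
ω* = 2 / (1 + 0.0259607) = 2 / 1.0259607 ≈ 1.949392.
ρ(B_{ω*}) = ω*−1 = 0.949392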